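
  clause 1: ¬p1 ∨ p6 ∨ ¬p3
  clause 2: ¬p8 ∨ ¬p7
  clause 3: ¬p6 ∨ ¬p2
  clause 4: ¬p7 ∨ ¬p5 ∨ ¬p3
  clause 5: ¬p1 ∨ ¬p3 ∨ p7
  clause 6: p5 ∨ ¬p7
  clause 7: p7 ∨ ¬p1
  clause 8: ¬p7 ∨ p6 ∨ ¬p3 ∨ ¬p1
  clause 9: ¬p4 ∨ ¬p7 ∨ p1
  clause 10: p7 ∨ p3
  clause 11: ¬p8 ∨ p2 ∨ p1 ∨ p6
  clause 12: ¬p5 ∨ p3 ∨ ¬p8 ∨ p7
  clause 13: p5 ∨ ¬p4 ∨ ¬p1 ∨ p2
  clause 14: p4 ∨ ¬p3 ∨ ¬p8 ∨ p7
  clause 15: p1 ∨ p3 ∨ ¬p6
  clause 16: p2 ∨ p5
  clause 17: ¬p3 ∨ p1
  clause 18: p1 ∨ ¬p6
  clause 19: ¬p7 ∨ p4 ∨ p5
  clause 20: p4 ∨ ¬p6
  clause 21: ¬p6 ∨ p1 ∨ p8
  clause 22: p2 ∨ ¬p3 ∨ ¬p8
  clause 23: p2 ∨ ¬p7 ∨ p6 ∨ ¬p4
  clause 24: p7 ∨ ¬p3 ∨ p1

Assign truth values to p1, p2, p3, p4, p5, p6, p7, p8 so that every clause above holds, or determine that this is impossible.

p1=True; p2=True; p3=False; p4=False; p5=True; p6=False; p7=True; p8=False

Try p8 = False.
Try p6 = False.
Try p1 = True.
Unit clause (¬p3) forces p3 = False.
Unit clause (p7) forces p7 = True.
Unit clause (p5) forces p5 = True.
Try p2 = True.
Every clause is now satisfied; p4 is unconstrained.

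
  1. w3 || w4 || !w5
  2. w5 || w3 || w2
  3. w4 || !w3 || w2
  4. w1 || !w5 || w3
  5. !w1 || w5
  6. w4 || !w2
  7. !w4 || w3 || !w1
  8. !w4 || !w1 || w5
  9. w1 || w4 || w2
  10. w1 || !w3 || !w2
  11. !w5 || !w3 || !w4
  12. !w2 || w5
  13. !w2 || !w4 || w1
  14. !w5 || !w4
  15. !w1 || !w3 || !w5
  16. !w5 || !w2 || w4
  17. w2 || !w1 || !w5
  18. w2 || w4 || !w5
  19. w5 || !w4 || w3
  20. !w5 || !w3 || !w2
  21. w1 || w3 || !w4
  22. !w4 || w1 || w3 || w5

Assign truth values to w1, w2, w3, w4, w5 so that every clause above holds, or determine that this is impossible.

w1: false,  w2: false,  w3: true,  w4: true,  w5: false

Case w1 = false:
Case w5 = false:
From the singleton clause (!w2), w2 = false.
From the singleton clause (w3), w3 = true.
From the singleton clause (w4), w4 = true.
Every clause now holds.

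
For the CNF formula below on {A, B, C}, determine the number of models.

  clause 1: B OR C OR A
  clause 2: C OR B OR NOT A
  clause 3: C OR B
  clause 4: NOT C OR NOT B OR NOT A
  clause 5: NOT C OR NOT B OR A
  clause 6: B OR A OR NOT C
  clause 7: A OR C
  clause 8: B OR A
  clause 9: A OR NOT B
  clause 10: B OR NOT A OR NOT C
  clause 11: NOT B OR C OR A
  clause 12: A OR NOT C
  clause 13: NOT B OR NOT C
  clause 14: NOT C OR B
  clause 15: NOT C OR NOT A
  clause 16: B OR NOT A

1

There are 2^3 = 8 truth assignments over (A, B, C).
Split on B. With B = true, the clauses containing B are satisfied and NOT B drops from the rest; 1 of the 2^2 = 4 assignments to the other variables satisfy what remains.
With B = false, by the same count on the reduced clause set, 0 assignments work.
(One model: A=T, B=T, C=F.)
Total: 1 + 0 = 1.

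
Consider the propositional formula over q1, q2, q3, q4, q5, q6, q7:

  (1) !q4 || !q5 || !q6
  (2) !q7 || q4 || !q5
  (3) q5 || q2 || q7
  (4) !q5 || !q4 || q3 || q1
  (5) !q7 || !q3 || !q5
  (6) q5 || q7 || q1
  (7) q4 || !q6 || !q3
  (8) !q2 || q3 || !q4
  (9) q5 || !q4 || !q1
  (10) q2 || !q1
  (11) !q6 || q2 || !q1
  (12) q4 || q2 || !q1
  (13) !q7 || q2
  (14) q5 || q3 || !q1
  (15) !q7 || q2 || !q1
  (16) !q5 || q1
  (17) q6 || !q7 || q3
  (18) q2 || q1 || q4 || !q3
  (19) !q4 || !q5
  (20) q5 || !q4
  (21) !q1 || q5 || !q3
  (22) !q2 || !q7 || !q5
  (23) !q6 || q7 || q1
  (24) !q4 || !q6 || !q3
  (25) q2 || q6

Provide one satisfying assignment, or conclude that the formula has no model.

Case q2 = true:
Case q3 = false:
Unit clause (!q4) forces q4 = false.
Case q7 = false:
Case q5 = true:
Unit clause (q1) forces q1 = true.
Every clause is now satisfied; q6 is unconstrained.

q1=true; q2=true; q3=false; q4=false; q5=true; q6=true; q7=false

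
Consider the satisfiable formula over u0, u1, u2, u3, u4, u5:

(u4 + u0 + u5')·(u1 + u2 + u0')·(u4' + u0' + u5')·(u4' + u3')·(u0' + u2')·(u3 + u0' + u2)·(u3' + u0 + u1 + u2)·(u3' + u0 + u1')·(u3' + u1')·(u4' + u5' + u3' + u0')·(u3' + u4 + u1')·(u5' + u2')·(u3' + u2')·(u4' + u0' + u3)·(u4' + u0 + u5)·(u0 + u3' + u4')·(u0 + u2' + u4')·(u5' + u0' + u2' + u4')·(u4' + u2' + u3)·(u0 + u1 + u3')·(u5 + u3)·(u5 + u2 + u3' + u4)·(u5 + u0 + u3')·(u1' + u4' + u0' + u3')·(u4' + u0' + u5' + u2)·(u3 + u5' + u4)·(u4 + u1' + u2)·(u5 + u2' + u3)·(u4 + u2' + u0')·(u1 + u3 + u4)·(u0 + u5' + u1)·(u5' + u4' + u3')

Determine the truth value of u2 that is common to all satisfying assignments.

False

Suppose u2 = 1.
The clause (u0') is unit, so u0 = 0.
The clause (u5') is unit, so u5 = 0.
The clause (u3') is unit, so u3 = 0.
But (u3) is also a unit clause — contradiction.
So every satisfying assignment has u2 = False.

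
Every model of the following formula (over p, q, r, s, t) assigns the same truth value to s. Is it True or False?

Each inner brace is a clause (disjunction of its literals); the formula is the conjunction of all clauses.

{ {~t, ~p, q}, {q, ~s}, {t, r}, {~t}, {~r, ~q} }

Suppose s = 1.
(q) alone gives q = 1.
(~t) alone gives t = 0.
(r) alone gives r = 1.
That conflicts with the unit clause (~r).
So every satisfying assignment has s = False.

False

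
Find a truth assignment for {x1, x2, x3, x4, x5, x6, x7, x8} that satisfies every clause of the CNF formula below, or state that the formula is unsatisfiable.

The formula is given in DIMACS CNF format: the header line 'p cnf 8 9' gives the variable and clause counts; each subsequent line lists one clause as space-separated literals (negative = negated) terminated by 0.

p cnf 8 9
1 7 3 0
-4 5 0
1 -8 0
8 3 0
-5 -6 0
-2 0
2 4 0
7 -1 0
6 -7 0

x1 ↦ False,  x2 ↦ False,  x3 ↦ True,  x4 ↦ True,  x5 ↦ True,  x6 ↦ False,  x7 ↦ False,  x8 ↦ False

From the singleton clause (¬x2), x2 = False.
From the singleton clause (x4), x4 = True.
From the singleton clause (x5), x5 = True.
From the singleton clause (¬x6), x6 = False.
From the singleton clause (¬x7), x7 = False.
From the singleton clause (¬x1), x1 = False.
From the singleton clause (x3), x3 = True.
From the singleton clause (¬x8), x8 = False.
Every clause now holds.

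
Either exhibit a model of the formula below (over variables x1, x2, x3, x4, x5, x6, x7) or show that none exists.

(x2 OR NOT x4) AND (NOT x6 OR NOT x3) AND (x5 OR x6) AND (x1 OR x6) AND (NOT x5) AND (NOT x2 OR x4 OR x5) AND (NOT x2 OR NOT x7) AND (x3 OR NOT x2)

x1=true; x2=false; x3=false; x4=false; x5=false; x6=true; x7=true

From the singleton clause (NOT x5), x5 = false.
From the singleton clause (x6), x6 = true.
From the singleton clause (NOT x3), x3 = false.
From the singleton clause (NOT x2), x2 = false.
From the singleton clause (NOT x4), x4 = false.
All clauses hold; x1, x7 can take either value.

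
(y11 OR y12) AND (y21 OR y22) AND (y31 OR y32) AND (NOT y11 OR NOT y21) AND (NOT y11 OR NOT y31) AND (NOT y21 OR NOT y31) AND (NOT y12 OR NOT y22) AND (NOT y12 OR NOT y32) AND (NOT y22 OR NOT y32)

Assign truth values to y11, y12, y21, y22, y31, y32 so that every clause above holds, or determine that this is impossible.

UNSATISFIABLE

Suppose y11 = true.
From the singleton clause (NOT y21), y21 = false.
From the singleton clause (y22), y22 = true.
From the singleton clause (NOT y31), y31 = false.
From the singleton clause (y32), y32 = true.
Now (NOT y32) is unsatisfied and unit — conflict.
Undo y11 and try y11 = false.
From the singleton clause (y12), y12 = true.
From the singleton clause (NOT y22), y22 = false.
From the singleton clause (y21), y21 = true.
From the singleton clause (NOT y31), y31 = false.
From the singleton clause (y32), y32 = true.
Now (NOT y32) is unsatisfied and unit — conflict.
Neither y11 = true nor y11 = false works.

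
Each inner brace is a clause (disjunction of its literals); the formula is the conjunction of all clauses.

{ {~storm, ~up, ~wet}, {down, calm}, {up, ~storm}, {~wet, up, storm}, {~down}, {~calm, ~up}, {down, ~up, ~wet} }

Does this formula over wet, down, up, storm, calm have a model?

Yes

(~down) alone gives down = 0.
(calm) alone gives calm = 1.
(~up) alone gives up = 0.
(~storm) alone gives storm = 0.
(~wet) alone gives wet = 0.
Every clause now holds.
A satisfying assignment: wet ↦ 0, down ↦ 0, up ↦ 0, storm ↦ 0, calm ↦ 1.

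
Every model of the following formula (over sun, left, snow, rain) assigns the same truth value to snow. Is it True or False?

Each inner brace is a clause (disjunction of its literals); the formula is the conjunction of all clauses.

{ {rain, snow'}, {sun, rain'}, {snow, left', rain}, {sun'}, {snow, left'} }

Suppose snow = 1.
(rain) alone gives rain = 1.
(sun) alone gives sun = 1.
That conflicts with the unit clause (sun').
So every satisfying assignment has snow = False.

False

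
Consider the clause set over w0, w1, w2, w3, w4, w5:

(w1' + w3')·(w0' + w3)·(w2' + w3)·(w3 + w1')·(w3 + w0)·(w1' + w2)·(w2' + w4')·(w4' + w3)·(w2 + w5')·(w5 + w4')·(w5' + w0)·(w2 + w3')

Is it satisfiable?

Satisfiable

Try w1 = 0.
Try w0 = 1.
(w3) alone gives w3 = 1.
(w2) alone gives w2 = 1.
(w4') alone gives w4 = 0.
Every clause is now satisfied; w5 is unconstrained.
A satisfying assignment: w0=1,  w1=0,  w2=1,  w3=1,  w4=0,  w5=0.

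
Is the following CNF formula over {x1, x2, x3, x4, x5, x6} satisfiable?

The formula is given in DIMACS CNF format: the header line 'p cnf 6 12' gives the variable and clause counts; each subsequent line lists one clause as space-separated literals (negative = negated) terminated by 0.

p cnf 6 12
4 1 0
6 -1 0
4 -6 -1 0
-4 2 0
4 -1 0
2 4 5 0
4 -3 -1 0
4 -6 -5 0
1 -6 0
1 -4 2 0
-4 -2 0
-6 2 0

No

Case x4 = True:
From the singleton clause (x2), x2 = True.
That conflicts with the unit clause (¬x2).
Undo x4 and try x4 = False.
From the singleton clause (x1), x1 = True.
That conflicts with the unit clause (¬x1).
Either choice for x4 ends in contradiction.
No assignment satisfies every clause.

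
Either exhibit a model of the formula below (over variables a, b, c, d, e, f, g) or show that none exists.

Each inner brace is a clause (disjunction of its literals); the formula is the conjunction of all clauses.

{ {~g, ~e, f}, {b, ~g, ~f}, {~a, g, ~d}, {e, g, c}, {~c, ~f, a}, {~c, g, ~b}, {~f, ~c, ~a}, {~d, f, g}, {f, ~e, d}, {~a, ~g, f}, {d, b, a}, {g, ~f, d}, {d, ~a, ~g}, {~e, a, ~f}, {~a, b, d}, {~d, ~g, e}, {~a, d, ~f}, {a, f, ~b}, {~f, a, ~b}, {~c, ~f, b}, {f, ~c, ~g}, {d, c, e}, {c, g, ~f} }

Case g = 1:
Case e = 1:
(f) alone gives f = 1.
(b) alone gives b = 1.
(a) alone gives a = 1.
(~c) alone gives c = 0.
(d) alone gives d = 1.
Every clause now holds.

a=1,  b=1,  c=0,  d=1,  e=1,  f=1,  g=1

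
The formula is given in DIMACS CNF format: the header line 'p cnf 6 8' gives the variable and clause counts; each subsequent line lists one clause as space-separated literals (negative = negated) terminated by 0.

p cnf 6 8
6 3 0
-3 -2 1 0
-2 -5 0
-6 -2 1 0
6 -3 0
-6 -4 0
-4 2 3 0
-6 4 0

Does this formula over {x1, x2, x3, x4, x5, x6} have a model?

Unsatisfiable

Try x6 = True.
The clause (¬x4) is unit, so x4 = False.
That conflicts with the unit clause (x4).
Undo x6 and try x6 = False.
The clause (x3) is unit, so x3 = True.
That conflicts with the unit clause (¬x3).
Either choice for x6 ends in contradiction.
No assignment satisfies every clause.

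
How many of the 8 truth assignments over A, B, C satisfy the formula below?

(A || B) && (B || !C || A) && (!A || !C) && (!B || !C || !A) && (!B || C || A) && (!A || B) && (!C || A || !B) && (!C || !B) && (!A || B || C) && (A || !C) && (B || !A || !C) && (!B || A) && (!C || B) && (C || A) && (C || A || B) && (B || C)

There are 2^3 = 8 truth assignments over (A, B, C).
Check each against the 16 clauses (columns in the order A, B, C):
  F F F  ✗ fails (A || B)
  F F T  ✗ fails (A || B)
  F T F  ✗ fails (!B || C || A)
  F T T  ✗ fails (!C || A || !B)
  T F F  ✗ fails (!A || B)
  T F T  ✗ fails (!A || !C)
  T T F  ✓ satisfies all
  T T T  ✗ fails (!A || !C)
1 of the 8 rows is a model.

1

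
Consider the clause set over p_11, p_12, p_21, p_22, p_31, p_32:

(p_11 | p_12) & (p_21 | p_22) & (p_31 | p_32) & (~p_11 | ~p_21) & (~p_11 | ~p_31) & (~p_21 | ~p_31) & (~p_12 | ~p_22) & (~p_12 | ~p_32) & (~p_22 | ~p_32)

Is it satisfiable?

Try p_11 = 1.
Unit clause (~p_21) forces p_21 = 0.
Unit clause (p_22) forces p_22 = 1.
Unit clause (~p_31) forces p_31 = 0.
Unit clause (p_32) forces p_32 = 1.
That conflicts with the unit clause (~p_32).
Backtrack on p_11: now try p_11 = 0.
Unit clause (p_12) forces p_12 = 1.
Unit clause (~p_22) forces p_22 = 0.
Unit clause (p_21) forces p_21 = 1.
Unit clause (~p_31) forces p_31 = 0.
Unit clause (p_32) forces p_32 = 1.
That conflicts with the unit clause (~p_32).
Both values of p_11 lead to a conflict.
No assignment satisfies every clause.

Unsatisfiable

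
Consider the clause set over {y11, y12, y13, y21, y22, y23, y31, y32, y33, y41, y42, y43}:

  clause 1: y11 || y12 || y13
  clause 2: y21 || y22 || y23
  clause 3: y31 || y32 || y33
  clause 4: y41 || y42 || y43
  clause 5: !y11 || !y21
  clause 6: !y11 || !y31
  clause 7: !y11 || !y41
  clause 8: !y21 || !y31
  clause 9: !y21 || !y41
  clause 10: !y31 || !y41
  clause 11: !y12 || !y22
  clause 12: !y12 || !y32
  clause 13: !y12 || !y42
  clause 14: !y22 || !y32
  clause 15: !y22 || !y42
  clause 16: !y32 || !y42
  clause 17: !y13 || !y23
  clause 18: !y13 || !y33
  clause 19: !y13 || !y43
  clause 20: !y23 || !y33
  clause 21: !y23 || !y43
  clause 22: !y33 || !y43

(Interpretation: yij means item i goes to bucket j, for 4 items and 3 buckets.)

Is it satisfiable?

Branch on y11: set y11 = false.
Branch on y12: set y12 = true.
(!y22) alone gives y22 = false.
(!y32) alone gives y32 = false.
(!y42) alone gives y42 = false.
Branch on y21: set y21 = true.
(!y31) alone gives y31 = false.
(y33) alone gives y33 = true.
(!y41) alone gives y41 = false.
(y43) alone gives y43 = true.
But (!y43) is also a unit clause — contradiction.
Undo y21 and try y21 = false.
(y23) alone gives y23 = true.
(!y13) alone gives y13 = false.
(!y33) alone gives y33 = false.
(y31) alone gives y31 = true.
(!y41) alone gives y41 = false.
(y43) alone gives y43 = true.
But (!y43) is also a unit clause — contradiction.
Both values of y21 lead to a conflict.
Undo y12 and try y12 = false.
(y13) alone gives y13 = true.
(!y23) alone gives y23 = false.
(!y33) alone gives y33 = false.
(!y43) alone gives y43 = false.
Branch on y21: set y21 = true.
(!y31) alone gives y31 = false.
(y32) alone gives y32 = true.
(!y41) alone gives y41 = false.
(y42) alone gives y42 = true.
But (!y42) is also a unit clause — contradiction.
Undo y21 and try y21 = false.
(y22) alone gives y22 = true.
(!y32) alone gives y32 = false.
(y31) alone gives y31 = true.
(!y41) alone gives y41 = false.
(y42) alone gives y42 = true.
But (!y42) is also a unit clause — contradiction.
Both values of y21 lead to a conflict.
Both values of y12 lead to a conflict.
Undo y11 and try y11 = true.
(!y21) alone gives y21 = false.
(!y31) alone gives y31 = false.
(!y41) alone gives y41 = false.
Branch on y22: set y22 = true.
(!y12) alone gives y12 = false.
(!y32) alone gives y32 = false.
(y33) alone gives y33 = true.
(!y42) alone gives y42 = false.
(y43) alone gives y43 = true.
But (!y43) is also a unit clause — contradiction.
Undo y22 and try y22 = false.
(y23) alone gives y23 = true.
(!y13) alone gives y13 = false.
(!y33) alone gives y33 = false.
(y32) alone gives y32 = true.
(!y12) alone gives y12 = false.
(!y42) alone gives y42 = false.
(y43) alone gives y43 = true.
But (!y43) is also a unit clause — contradiction.
Both values of y22 lead to a conflict.
Both values of y11 lead to a conflict.
No assignment satisfies every clause.

No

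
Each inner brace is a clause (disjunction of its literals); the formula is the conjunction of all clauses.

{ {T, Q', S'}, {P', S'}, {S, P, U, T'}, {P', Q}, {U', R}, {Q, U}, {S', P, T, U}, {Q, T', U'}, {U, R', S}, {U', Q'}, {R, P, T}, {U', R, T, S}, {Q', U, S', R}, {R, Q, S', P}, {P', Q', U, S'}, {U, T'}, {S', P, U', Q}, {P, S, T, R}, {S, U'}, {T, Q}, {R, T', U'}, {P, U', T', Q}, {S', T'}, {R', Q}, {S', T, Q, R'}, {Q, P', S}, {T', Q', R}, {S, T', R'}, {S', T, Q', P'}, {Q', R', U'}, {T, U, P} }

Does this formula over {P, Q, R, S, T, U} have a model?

Try P = 1.
Unit clause (S') forces S = 0.
Unit clause (Q) forces Q = 1.
Unit clause (U') forces U = 0.
Unit clause (R') forces R = 0.
Unit clause (T') forces T = 0.
This assignment satisfies each clause.
A satisfying assignment: P ↦ 1,  Q ↦ 1,  R ↦ 0,  S ↦ 0,  T ↦ 0,  U ↦ 0.

Yes, satisfiable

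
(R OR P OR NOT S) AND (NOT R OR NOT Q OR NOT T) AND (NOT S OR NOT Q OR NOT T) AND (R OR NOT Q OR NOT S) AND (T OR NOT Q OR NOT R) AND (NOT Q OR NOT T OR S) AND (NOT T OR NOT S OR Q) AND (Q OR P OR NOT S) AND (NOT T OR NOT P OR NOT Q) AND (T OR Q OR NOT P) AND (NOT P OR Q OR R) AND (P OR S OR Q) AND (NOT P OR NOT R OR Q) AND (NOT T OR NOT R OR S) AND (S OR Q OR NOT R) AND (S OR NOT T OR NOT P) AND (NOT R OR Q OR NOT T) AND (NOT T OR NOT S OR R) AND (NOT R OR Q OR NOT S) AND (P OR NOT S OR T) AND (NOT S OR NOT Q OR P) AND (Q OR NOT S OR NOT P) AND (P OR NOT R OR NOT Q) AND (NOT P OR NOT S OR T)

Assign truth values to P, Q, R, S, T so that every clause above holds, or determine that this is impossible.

P=true,  Q=true,  R=false,  S=false,  T=false

Try R = false.
Try P = true.
From the singleton clause (Q), Q = true.
From the singleton clause (NOT S), S = false.
From the singleton clause (NOT T), T = false.
This assignment satisfies each clause.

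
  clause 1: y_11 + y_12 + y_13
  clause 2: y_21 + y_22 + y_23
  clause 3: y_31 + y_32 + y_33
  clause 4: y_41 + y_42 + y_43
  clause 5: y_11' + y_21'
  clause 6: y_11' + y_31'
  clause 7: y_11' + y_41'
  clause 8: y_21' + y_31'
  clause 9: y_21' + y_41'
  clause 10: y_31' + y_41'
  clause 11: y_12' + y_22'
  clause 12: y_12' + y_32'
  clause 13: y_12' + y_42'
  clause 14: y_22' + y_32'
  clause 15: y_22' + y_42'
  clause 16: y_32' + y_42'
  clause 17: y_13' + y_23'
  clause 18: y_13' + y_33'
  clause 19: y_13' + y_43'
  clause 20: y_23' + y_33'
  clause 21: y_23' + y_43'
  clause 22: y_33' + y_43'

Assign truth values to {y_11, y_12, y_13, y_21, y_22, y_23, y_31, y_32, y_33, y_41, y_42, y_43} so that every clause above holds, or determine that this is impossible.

Suppose y_11 = 0.
Suppose y_12 = 1.
The clause (y_22') is unit, so y_22 = 0.
The clause (y_32') is unit, so y_32 = 0.
The clause (y_42') is unit, so y_42 = 0.
Suppose y_21 = 1.
The clause (y_31') is unit, so y_31 = 0.
The clause (y_33) is unit, so y_33 = 1.
The clause (y_41') is unit, so y_41 = 0.
The clause (y_43) is unit, so y_43 = 1.
Now (y_43') is unsatisfied and unit — conflict.
Undo y_21 and try y_21 = 0.
The clause (y_23) is unit, so y_23 = 1.
The clause (y_13') is unit, so y_13 = 0.
The clause (y_33') is unit, so y_33 = 0.
The clause (y_31) is unit, so y_31 = 1.
The clause (y_41') is unit, so y_41 = 0.
The clause (y_43) is unit, so y_43 = 1.
Now (y_43') is unsatisfied and unit — conflict.
Both values of y_21 lead to a conflict.
Undo y_12 and try y_12 = 0.
The clause (y_13) is unit, so y_13 = 1.
The clause (y_23') is unit, so y_23 = 0.
The clause (y_33') is unit, so y_33 = 0.
The clause (y_43') is unit, so y_43 = 0.
Suppose y_21 = 1.
The clause (y_31') is unit, so y_31 = 0.
The clause (y_32) is unit, so y_32 = 1.
The clause (y_41') is unit, so y_41 = 0.
The clause (y_42) is unit, so y_42 = 1.
Now (y_42') is unsatisfied and unit — conflict.
Undo y_21 and try y_21 = 0.
The clause (y_22) is unit, so y_22 = 1.
The clause (y_32') is unit, so y_32 = 0.
The clause (y_31) is unit, so y_31 = 1.
The clause (y_41') is unit, so y_41 = 0.
The clause (y_42) is unit, so y_42 = 1.
Now (y_42') is unsatisfied and unit — conflict.
Both values of y_21 lead to a conflict.
Both values of y_12 lead to a conflict.
Undo y_11 and try y_11 = 1.
The clause (y_21') is unit, so y_21 = 0.
The clause (y_31') is unit, so y_31 = 0.
The clause (y_41') is unit, so y_41 = 0.
Suppose y_22 = 1.
The clause (y_12') is unit, so y_12 = 0.
The clause (y_32') is unit, so y_32 = 0.
The clause (y_33) is unit, so y_33 = 1.
The clause (y_42') is unit, so y_42 = 0.
The clause (y_43) is unit, so y_43 = 1.
Now (y_43') is unsatisfied and unit — conflict.
Undo y_22 and try y_22 = 0.
The clause (y_23) is unit, so y_23 = 1.
The clause (y_13') is unit, so y_13 = 0.
The clause (y_33') is unit, so y_33 = 0.
The clause (y_32) is unit, so y_32 = 1.
The clause (y_12') is unit, so y_12 = 0.
The clause (y_42') is unit, so y_42 = 0.
The clause (y_43) is unit, so y_43 = 1.
Now (y_43') is unsatisfied and unit — conflict.
Both values of y_22 lead to a conflict.
Both values of y_11 lead to a conflict.

UNSATISFIABLE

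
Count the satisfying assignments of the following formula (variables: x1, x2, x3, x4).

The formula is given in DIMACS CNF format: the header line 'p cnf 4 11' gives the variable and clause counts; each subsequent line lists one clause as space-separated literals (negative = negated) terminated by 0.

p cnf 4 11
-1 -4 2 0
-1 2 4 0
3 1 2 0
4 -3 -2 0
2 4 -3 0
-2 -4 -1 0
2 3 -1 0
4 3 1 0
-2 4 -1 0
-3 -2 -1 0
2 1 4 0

3

There are 2^4 = 16 truth assignments over (x1, x2, x3, x4).
Split on x4. With x4 = True, the clauses containing x4 are satisfied and ¬x4 drops from the rest; 3 of the 2^3 = 8 assignments to the other variables satisfy what remains.
With x4 = False, by the same count on the reduced clause set, 0 assignments work.
(One model: x1=F, x2=F, x3=T, x4=T.)
Total: 3 + 0 = 3.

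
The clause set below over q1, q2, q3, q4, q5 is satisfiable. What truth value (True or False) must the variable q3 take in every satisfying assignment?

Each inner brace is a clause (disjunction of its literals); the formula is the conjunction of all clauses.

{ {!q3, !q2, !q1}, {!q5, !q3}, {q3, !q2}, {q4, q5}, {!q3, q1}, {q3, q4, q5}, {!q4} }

False

Suppose q3 = true.
From the singleton clause (!q5), q5 = false.
From the singleton clause (q4), q4 = true.
But (!q4) is also a unit clause — contradiction.
So every satisfying assignment has q3 = False.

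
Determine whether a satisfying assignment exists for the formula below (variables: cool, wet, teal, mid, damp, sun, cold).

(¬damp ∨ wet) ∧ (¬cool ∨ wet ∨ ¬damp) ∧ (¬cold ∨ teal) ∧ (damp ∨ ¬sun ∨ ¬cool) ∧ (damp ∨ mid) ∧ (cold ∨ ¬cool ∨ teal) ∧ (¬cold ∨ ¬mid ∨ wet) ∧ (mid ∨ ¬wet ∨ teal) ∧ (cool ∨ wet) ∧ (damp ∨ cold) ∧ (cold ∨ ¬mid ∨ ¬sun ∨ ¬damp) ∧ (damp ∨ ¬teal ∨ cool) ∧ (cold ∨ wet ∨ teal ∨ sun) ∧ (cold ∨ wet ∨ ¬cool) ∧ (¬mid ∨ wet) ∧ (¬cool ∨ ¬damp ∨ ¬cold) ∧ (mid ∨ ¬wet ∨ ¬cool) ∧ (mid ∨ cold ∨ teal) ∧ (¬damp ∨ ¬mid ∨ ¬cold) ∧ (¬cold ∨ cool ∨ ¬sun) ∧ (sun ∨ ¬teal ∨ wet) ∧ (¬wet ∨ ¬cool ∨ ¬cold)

Yes

Suppose damp = True.
(wet) alone gives wet = True.
Suppose cold = False.
Suppose cool = True.
(teal) alone gives teal = True.
(mid) alone gives mid = True.
(¬sun) alone gives sun = False.
This assignment satisfies each clause.
A satisfying assignment: cool=True, wet=True, teal=True, mid=True, damp=True, sun=False, cold=False.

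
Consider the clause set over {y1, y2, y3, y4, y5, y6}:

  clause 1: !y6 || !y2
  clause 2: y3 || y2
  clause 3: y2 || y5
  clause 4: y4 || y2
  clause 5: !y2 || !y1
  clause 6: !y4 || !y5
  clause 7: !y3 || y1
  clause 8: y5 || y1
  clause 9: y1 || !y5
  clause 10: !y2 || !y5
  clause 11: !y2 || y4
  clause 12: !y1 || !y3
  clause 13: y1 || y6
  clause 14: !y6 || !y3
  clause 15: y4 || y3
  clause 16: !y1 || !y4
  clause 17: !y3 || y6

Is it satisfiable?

Case y6 = false:
Unit clause (y1) forces y1 = true.
Unit clause (!y2) forces y2 = false.
Unit clause (y3) forces y3 = true.
Now (!y3) is unsatisfied and unit — conflict.
That branch fails; take y6 = true instead.
Unit clause (!y2) forces y2 = false.
Unit clause (y3) forces y3 = true.
Now (!y3) is unsatisfied and unit — conflict.
Neither y6 = true nor y6 = false works.
No assignment satisfies every clause.

No, unsatisfiable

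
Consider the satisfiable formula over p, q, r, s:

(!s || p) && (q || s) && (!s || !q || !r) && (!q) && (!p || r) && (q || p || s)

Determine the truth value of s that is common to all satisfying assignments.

Suppose s = false.
The clause (q) is unit, so q = true.
But (!q) is also a unit clause — contradiction.
So every satisfying assignment has s = True.

True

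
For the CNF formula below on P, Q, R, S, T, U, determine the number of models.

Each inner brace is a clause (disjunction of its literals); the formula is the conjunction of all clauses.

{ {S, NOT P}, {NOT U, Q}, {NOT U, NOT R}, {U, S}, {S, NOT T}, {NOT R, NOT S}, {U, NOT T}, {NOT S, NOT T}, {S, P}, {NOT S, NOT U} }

4

There are 2^6 = 64 truth assignments over (P, Q, R, S, T, U).
Split on Q. With Q = true, the clauses containing Q are satisfied and NOT Q drops from the rest; 2 of the 2^5 = 32 assignments to the other variables satisfy what remains.
With Q = false, by the same count on the reduced clause set, 2 assignments work.
Total: 2 + 2 = 4.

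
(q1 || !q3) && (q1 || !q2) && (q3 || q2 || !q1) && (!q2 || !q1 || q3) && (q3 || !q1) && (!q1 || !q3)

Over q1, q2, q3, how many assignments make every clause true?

1

There are 2^3 = 8 truth assignments over (q1, q2, q3).
Split on q2. With q2 = true, the clauses containing q2 are satisfied and !q2 drops from the rest; 0 of the 2^2 = 4 assignments to the other variables satisfy what remains.
With q2 = false, by the same count on the reduced clause set, 1 assignment works.
(One model: q1=F, q2=F, q3=F.)
Total: 0 + 1 = 1.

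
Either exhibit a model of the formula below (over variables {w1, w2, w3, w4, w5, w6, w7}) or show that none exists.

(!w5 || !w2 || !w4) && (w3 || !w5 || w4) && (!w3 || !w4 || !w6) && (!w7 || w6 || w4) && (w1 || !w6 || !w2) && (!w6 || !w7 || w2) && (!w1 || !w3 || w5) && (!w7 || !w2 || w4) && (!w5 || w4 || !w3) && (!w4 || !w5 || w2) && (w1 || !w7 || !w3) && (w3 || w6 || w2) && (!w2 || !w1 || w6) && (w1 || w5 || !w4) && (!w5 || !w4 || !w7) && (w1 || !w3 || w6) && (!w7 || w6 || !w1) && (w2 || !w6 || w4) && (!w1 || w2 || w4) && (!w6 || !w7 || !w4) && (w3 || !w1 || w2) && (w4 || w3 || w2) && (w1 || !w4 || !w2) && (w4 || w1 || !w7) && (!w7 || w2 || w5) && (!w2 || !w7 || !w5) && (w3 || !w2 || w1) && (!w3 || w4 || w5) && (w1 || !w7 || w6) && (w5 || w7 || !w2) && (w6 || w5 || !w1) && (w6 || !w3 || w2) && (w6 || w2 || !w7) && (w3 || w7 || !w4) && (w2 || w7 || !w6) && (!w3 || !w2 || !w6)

Suppose w5 = false.
Suppose w1 = false.
From the singleton clause (!w4), w4 = false.
From the singleton clause (!w7), w7 = false.
From the singleton clause (!w3), w3 = false.
From the singleton clause (w2), w2 = true.
Now (!w2) is unsatisfied and unit — conflict.
Backtrack on w1: now try w1 = true.
From the singleton clause (!w3), w3 = false.
From the singleton clause (w2), w2 = true.
From the singleton clause (w6), w6 = true.
From the singleton clause (w7), w7 = true.
From the singleton clause (w4), w4 = true.
Now (!w4) is unsatisfied and unit — conflict.
Neither w1 = true nor w1 = false works.
Backtrack on w5: now try w5 = true.
Suppose w2 = false.
From the singleton clause (!w4), w4 = false.
From the singleton clause (w3), w3 = true.
Now (!w3) is unsatisfied and unit — conflict.
Backtrack on w2: now try w2 = true.
From the singleton clause (!w4), w4 = false.
From the singleton clause (w3), w3 = true.
Now (!w3) is unsatisfied and unit — conflict.
Neither w2 = true nor w2 = false works.
Neither w5 = true nor w5 = false works.

UNSATISFIABLE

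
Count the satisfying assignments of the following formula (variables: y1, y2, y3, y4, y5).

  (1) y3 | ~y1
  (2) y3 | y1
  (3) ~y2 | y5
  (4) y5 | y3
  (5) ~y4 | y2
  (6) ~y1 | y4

5

There are 2^5 = 32 truth assignments over (y1, y2, y3, y4, y5).
Split on y3. With y3 = 1, the clauses containing y3 are satisfied and ~y3 drops from the rest; 5 of the 2^4 = 16 assignments to the other variables satisfy what remains.
With y3 = 0, by the same count on the reduced clause set, 0 assignments work.
(One model: y1=F, y2=F, y3=T, y4=F, y5=F.)
Total: 5 + 0 = 5.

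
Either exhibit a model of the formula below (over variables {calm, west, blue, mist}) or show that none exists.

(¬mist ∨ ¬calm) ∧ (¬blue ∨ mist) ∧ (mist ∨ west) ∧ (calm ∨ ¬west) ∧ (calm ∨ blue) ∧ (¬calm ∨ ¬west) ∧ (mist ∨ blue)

calm: False,  west: False,  blue: True,  mist: True

Suppose mist = True.
The clause (¬calm) is unit, so calm = False.
The clause (¬west) is unit, so west = False.
The clause (blue) is unit, so blue = True.
All clauses are satisfied.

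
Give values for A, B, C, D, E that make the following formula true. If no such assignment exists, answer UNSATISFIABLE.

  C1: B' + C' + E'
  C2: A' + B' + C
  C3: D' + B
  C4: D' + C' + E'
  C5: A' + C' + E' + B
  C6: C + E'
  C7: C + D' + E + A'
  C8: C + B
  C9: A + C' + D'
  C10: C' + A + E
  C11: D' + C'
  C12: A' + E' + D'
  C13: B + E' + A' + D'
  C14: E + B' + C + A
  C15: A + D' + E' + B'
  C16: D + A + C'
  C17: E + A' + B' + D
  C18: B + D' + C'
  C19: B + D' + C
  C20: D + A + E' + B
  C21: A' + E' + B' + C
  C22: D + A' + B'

Branch on D: set D = 0.
Branch on C: set C = 1.
(A) alone gives A = 1.
(B') alone gives B = 0.
(E') alone gives E = 0.
All clauses are satisfied.

A ↦ 1, B ↦ 0, C ↦ 1, D ↦ 0, E ↦ 0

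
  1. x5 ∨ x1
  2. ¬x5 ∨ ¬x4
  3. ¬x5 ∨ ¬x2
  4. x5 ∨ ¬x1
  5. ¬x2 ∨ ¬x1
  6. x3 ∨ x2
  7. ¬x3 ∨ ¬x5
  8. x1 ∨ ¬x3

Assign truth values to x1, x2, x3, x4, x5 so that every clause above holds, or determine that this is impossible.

Suppose x5 = True.
The clause (¬x4) is unit, so x4 = False.
The clause (¬x2) is unit, so x2 = False.
The clause (x3) is unit, so x3 = True.
That conflicts with the unit clause (¬x3).
So x5 must be the other value — set x5 = False.
The clause (x1) is unit, so x1 = True.
That conflicts with the unit clause (¬x1).
Both values of x5 lead to a conflict.

UNSATISFIABLE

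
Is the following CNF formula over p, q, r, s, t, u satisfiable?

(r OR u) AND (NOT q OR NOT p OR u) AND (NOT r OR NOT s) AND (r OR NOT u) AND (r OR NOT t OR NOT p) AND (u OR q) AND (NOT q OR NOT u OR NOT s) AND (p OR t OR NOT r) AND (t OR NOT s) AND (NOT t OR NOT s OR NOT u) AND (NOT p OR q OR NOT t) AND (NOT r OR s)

No, unsatisfiable

Case r = true:
(NOT s) alone gives s = false.
Now (s) is unsatisfied and unit — conflict.
Undo r and try r = false.
(u) alone gives u = true.
Now (NOT u) is unsatisfied and unit — conflict.
Both values of r lead to a conflict.
No assignment satisfies every clause.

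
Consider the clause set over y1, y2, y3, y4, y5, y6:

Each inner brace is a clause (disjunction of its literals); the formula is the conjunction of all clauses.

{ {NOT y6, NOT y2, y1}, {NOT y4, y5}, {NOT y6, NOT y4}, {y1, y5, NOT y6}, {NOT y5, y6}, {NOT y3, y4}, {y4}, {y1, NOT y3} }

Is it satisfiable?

No

Unit clause (y4) forces y4 = true.
Unit clause (y5) forces y5 = true.
Unit clause (NOT y6) forces y6 = false.
Now (y6) is unsatisfied and unit — conflict.
No assignment satisfies every clause.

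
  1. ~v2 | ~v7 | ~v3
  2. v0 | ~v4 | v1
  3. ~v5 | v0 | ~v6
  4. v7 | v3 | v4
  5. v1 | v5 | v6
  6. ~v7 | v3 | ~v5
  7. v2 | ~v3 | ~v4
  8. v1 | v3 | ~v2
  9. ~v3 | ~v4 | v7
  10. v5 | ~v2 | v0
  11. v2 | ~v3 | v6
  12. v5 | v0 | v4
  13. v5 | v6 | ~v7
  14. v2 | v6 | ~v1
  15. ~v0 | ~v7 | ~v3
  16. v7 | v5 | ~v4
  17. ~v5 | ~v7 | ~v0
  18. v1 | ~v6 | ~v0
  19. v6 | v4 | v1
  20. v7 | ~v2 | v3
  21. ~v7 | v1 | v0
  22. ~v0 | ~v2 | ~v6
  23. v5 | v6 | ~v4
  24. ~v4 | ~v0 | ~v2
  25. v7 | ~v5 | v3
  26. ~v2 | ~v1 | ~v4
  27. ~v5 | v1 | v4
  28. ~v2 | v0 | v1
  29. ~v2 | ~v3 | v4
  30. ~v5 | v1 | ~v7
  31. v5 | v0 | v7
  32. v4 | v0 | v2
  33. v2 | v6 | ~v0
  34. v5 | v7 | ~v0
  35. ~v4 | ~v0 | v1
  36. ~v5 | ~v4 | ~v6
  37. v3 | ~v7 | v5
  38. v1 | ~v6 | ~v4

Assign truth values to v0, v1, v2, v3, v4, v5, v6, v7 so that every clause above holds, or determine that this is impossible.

v0: 1; v1: 1; v2: 0; v3: 1; v4: 0; v5: 1; v6: 1; v7: 0

Case v2 = 0:
Case v3 = 1:
Unit clause (~v4) forces v4 = 0.
Unit clause (v6) forces v6 = 1.
Unit clause (v0) forces v0 = 1.
Unit clause (~v7) forces v7 = 0.
Unit clause (v1) forces v1 = 1.
Unit clause (v5) forces v5 = 1.
All clauses are satisfied.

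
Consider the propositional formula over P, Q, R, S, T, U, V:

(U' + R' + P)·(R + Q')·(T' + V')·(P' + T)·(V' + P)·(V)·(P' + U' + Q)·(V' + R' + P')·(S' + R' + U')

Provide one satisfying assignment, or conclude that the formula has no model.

From the singleton clause (V), V = 1.
From the singleton clause (T'), T = 0.
From the singleton clause (P'), P = 0.
That conflicts with the unit clause (P).

UNSATISFIABLE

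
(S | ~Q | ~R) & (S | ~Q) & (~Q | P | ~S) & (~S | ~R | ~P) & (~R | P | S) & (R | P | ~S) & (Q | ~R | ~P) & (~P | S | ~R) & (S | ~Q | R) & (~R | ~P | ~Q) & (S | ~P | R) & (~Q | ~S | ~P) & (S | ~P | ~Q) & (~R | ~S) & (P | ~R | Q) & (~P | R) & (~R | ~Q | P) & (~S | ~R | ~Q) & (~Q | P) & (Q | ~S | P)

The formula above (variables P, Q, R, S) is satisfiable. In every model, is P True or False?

Suppose P = 1.
The clause (R) is unit, so R = 1.
The clause (~S) is unit, so S = 0.
That conflicts with the unit clause (S).
So every satisfying assignment has P = False.

False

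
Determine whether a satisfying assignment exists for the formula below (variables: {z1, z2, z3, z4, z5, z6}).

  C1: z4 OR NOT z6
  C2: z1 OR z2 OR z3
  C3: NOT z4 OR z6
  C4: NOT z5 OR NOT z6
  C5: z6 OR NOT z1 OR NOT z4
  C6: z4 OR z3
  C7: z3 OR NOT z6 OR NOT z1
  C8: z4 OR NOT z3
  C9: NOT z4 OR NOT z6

No

Case z4 = true:
The clause (z6) is unit, so z6 = true.
That conflicts with the unit clause (NOT z6).
So z4 must be the other value — set z4 = false.
The clause (NOT z6) is unit, so z6 = false.
The clause (z3) is unit, so z3 = true.
That conflicts with the unit clause (NOT z3).
Either choice for z4 ends in contradiction.
No assignment satisfies every clause.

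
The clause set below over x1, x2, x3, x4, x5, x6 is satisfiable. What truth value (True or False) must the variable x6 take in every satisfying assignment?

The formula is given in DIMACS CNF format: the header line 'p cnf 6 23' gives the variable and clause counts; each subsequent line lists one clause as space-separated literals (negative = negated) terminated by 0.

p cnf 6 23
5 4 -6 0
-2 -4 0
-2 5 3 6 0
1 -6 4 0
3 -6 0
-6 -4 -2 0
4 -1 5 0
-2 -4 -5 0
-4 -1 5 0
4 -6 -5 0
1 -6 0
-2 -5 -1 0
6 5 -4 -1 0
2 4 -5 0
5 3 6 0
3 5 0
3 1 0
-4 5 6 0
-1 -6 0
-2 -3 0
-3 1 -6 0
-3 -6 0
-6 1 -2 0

False

Suppose x6 = True.
From the singleton clause (x3), x3 = True.
That conflicts with the unit clause (¬x3).
So every satisfying assignment has x6 = False.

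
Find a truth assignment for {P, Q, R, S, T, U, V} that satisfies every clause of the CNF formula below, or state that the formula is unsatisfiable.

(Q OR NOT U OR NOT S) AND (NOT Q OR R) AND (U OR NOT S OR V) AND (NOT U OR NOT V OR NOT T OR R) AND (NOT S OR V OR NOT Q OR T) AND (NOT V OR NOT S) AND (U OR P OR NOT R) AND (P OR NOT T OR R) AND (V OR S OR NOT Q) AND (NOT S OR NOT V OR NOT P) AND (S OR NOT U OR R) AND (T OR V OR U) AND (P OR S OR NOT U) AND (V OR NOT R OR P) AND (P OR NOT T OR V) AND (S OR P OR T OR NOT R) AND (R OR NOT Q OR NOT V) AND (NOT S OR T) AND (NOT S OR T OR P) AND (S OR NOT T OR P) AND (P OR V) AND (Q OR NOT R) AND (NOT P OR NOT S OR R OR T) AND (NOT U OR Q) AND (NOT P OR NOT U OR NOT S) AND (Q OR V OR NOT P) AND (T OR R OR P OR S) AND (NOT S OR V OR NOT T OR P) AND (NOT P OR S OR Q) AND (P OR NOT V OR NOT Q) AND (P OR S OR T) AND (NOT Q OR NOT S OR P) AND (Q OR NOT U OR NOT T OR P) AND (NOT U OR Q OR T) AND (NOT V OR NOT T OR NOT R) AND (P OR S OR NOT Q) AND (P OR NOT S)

P ↦ true; Q ↦ true; R ↦ true; S ↦ false; T ↦ false; U ↦ true; V ↦ true

Branch on Q: set Q = true.
(R) alone gives R = true.
Branch on V: set V = true.
(NOT S) alone gives S = false.
(P) alone gives P = true.
(NOT T) alone gives T = false.
Every clause is now satisfied; U is unconstrained.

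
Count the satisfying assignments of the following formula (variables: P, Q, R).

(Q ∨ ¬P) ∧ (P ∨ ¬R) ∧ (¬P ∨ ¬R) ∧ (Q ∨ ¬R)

There are 2^3 = 8 truth assignments over (P, Q, R).
Check each against the 4 clauses (columns in the order P, Q, R):
  F F F  ✓ satisfies all
  F F T  ✗ fails (P ∨ ¬R)
  F T F  ✓ satisfies all
  F T T  ✗ fails (P ∨ ¬R)
  T F F  ✗ fails (Q ∨ ¬P)
  T F T  ✗ fails (Q ∨ ¬P)
  T T F  ✓ satisfies all
  T T T  ✗ fails (¬P ∨ ¬R)
3 of the 8 rows are models.

3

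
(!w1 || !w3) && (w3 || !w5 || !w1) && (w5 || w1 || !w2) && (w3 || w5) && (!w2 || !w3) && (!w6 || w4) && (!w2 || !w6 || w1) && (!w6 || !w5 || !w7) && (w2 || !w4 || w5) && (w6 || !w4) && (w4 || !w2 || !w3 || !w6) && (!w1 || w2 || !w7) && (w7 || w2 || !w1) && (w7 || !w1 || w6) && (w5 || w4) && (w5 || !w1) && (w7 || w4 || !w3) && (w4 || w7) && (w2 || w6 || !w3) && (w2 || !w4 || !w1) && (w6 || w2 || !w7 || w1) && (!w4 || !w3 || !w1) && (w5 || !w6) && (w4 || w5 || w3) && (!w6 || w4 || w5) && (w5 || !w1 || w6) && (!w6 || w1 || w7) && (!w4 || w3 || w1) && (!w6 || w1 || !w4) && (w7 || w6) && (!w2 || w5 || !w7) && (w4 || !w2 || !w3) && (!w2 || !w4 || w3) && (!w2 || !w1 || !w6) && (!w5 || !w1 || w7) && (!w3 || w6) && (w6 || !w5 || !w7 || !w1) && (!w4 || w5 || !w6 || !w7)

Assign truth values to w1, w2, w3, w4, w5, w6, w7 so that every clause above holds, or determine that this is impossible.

Try w1 = false.
Try w5 = true.
Try w2 = true.
From the singleton clause (!w3), w3 = false.
From the singleton clause (!w6), w6 = false.
From the singleton clause (!w4), w4 = false.
From the singleton clause (w7), w7 = true.
This assignment satisfies each clause.

w1=false; w2=true; w3=false; w4=false; w5=true; w6=false; w7=true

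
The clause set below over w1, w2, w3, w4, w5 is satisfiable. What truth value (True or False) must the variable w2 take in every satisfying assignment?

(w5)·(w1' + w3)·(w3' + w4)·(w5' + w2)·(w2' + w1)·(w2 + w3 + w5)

Suppose w2 = 0.
The clause (w5) is unit, so w5 = 1.
Now (w5') is unsatisfied and unit — conflict.
So every satisfying assignment has w2 = True.

True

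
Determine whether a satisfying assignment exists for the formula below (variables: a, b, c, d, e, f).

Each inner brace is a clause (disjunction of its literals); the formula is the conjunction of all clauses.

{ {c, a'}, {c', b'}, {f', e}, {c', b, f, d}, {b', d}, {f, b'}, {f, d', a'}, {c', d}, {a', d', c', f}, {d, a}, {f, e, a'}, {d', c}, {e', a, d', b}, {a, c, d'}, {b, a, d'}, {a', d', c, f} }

Try c = 1.
From the singleton clause (b'), b = 0.
From the singleton clause (d), d = 1.
From the singleton clause (a), a = 1.
From the singleton clause (f), f = 1.
From the singleton clause (e), e = 1.
Every clause now holds.
A satisfying assignment: a: 1; b: 0; c: 1; d: 1; e: 1; f: 1.

Yes, satisfiable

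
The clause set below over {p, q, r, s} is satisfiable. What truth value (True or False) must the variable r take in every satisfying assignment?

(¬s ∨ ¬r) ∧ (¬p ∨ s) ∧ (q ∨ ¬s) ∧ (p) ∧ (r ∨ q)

Suppose r = True.
Unit clause (¬s) forces s = False.
Unit clause (¬p) forces p = False.
But (p) is also a unit clause — contradiction.
So every satisfying assignment has r = False.

False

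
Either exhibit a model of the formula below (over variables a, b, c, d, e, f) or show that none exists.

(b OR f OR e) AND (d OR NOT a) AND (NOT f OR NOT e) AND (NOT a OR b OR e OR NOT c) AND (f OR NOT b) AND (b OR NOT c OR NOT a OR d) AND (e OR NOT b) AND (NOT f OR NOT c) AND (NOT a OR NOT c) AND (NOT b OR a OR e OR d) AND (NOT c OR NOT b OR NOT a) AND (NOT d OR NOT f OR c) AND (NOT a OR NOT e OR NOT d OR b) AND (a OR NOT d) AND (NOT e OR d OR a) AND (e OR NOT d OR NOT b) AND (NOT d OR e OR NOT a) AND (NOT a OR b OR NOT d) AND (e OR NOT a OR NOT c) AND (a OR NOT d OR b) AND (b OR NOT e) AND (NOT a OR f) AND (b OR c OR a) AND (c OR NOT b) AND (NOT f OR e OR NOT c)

UNSATISFIABLE

Try d = true.
Unit clause (a) forces a = true.
Unit clause (NOT c) forces c = false.
Unit clause (NOT f) forces f = false.
But (f) is also a unit clause — contradiction.
Undo d and try d = false.
Unit clause (NOT a) forces a = false.
Unit clause (NOT e) forces e = false.
Unit clause (NOT b) forces b = false.
Unit clause (f) forces f = true.
Unit clause (NOT c) forces c = false.
But (c) is also a unit clause — contradiction.
Both values of d lead to a conflict.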